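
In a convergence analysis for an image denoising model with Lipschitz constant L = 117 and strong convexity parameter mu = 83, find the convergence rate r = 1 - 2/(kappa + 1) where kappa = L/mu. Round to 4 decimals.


Step 1: Compute the condition number.
kappa = L/mu = 117/83 = 1.4096
Step 2: Compute the convergence rate.
r = 1 - 2/(kappa + 1) = 1 - 2*mu/(L + mu) = (L - mu)/(L + mu) = 34/200 = 0.17


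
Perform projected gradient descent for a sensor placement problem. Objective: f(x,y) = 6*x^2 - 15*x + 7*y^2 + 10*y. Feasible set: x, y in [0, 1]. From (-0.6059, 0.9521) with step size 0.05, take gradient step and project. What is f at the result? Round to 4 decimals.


Step 1: Compute gradient at (-0.6059, 0.9521).
grad_x = 2*6*-0.6059 - 15 = -22.2708
grad_y = 2*7*0.9521 + 10 = 23.3294
Step 2: Gradient step.
x_raw = -0.6059 - 0.05*-22.2708 = 0.5076
y_raw = 0.9521 - 0.05*23.3294 = -0.2144
Step 3: Project onto [0, 1].
x_proj = clip(0.5076) = 0.5076
y_proj = clip(-0.2144) = 0.0
Step 4: Evaluate f.
f(0.5076, 0.0) = -6.0684


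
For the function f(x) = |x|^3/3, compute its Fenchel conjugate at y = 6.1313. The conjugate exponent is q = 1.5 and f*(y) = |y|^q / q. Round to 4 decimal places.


The conjugate exponent q satisfies 1/p + 1/q = 1.
p = 3, so q = 3/(3 - 1) = 1.5
|y|^q = 6.1313^1.5 = 15.182
f*(6.1313) = 15.182 / 1.5 = 10.1213


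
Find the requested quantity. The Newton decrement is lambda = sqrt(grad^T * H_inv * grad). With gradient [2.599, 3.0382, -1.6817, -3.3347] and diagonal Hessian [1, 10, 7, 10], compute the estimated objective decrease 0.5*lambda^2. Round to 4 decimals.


Step 1: H is diagonal, so H^(-1) * g = [2.599, 0.3038, -0.2402, -0.3335].
Step 2: g^T H^(-1) g = sum_i g_i^2 / H_ii
  = (2.599)^2/1 + (3.0382)^2/10 + (-1.6817)^2/7 + (-3.3347)^2/10
  = 6.7548 + 0.9231 + 0.404 + 1.112 = 9.1939
Step 3: Objective decrease = 0.5 * g^T H^(-1) g = 4.597


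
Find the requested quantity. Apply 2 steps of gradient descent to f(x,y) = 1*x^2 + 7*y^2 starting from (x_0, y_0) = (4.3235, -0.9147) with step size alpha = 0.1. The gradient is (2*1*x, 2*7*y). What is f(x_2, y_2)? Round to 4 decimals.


Gradient descent on f(x,y) = 1*x^2 + 7*y^2.
Starting point: (4.3235, -0.9147), alpha = 0.1
Step 1: grad_x = 2*1*4.3235 = 8.647, grad_y = 2*7*-0.9147 = -12.8058
  x_1 = 4.3235 - 0.1*8.647 = 3.4588
  y_1 = -0.9147 - 0.1*-12.8058 = 0.3659
Step 2: grad_x = 2*1*3.4588 = 6.9176, grad_y = 2*7*0.3659 = 5.1223
  x_2 = 3.4588 - 0.1*6.9176 = 2.767
  y_2 = 0.3659 - 0.1*5.1223 = -0.1464
f(2.767, -0.1464) = 1*2.767^2 + 7*(-0.1464)^2 = 7.8064


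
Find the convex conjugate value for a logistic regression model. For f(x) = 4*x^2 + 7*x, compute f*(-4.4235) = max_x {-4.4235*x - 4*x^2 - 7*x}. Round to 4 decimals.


f*(y) = sup_x {y*x - a*x^2 - b*x} = sup_x {(y-b)*x - a*x^2}
FOC: (y - b) - 2a*x = 0 => x* = (y - b)/(2a)
x* = (-4.4235 - 7)/(2*4) = -1.4279
f*(-4.4235) = (y-b)^2/(4a) = (-4.4235 - 7)^2/(4*4)
= 130.4964/16 = 8.156


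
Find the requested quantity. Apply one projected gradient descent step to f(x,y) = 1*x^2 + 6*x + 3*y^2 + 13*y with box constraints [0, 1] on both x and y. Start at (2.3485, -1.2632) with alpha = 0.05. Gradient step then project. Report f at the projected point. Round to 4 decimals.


Step 1: Compute gradient at (2.3485, -1.2632).
grad_x = 2*1*2.3485 + 6 = 10.697
grad_y = 2*3*-1.2632 + 13 = 5.4208
Step 2: Gradient step.
x_raw = 2.3485 - 0.05*10.697 = 1.8137
y_raw = -1.2632 - 0.05*5.4208 = -1.5342
Step 3: Project onto [0, 1].
x_proj = clip(1.8137) = 1.0
y_proj = clip(-1.5342) = 0.0
Step 4: Evaluate f.
f(1.0, 0.0) = 7.0


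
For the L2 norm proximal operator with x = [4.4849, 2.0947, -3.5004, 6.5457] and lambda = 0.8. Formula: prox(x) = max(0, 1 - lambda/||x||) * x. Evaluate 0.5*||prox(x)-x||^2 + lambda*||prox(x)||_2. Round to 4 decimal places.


Step 1: Compute ||x||.
||x|| = 8.9219
Step 2: Compute scaling factor.
scale = max(0, 1 - 0.8/8.9219) = 0.9103
Step 3: prox(x) = [4.0828, 1.9069, -3.1865, 5.9588]
||prox(x)|| = 8.1219
Step 4: Proximal objective.
0.5*||prox-x||^2 = 0.32
lambda*||prox|| = 6.4975
Total = 6.8176


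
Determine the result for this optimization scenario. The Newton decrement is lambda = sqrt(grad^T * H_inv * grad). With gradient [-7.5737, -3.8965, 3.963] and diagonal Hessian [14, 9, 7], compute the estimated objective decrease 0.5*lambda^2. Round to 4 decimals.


Step 1: H is diagonal, so H^(-1) * g = [-0.541, -0.4329, 0.5661].
Step 2: g^T H^(-1) g = sum_i g_i^2 / H_ii
  = (-7.5737)^2/14 + (-3.8965)^2/9 + (3.963)^2/7
  = 4.0972 + 1.687 + 2.2436 = 8.0278
Step 3: Objective decrease = 0.5 * g^T H^(-1) g = 4.0139


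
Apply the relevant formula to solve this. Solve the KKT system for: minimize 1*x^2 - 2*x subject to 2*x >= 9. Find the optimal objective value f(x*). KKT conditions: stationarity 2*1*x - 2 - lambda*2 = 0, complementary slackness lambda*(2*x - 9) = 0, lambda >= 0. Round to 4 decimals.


Step 1: Try lambda = 0 (constraint inactive).
x_unc = 2/(2*1) = 1.0
Check: 2*1.0 = 2.0 < 9 -- violated!
Step 2: Constraint must be active: 2*x = 9
x* = 9/2 = 4.5
lambda = (2*1*4.5 - 2)/2 = 3.5
Step 3: Compute optimal value.
f(x*) = 1*4.5^2 - 2*4.5 = 11.25


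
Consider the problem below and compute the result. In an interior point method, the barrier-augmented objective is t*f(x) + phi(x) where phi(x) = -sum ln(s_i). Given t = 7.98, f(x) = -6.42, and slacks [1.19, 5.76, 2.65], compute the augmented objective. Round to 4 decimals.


Step 1: Compute log-barrier.
ln values: [0.174, 1.7509, 0.9746]
phi = -(0.174 + 1.7509 + 0.9746) = -2.8995
Step 2: Compute augmented objective.
t*f(x) = 7.98*-6.42 = -51.2316
Total = -51.2316 - 2.8995 = -54.1311


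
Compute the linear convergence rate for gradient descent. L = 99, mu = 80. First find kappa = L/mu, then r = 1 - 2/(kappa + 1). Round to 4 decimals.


Step 1: Compute the condition number.
kappa = L/mu = 99/80 = 1.2375
Step 2: Compute the convergence rate.
r = 1 - 2/(kappa + 1) = 1 - 2*mu/(L + mu) = (L - mu)/(L + mu) = 19/179 = 0.1061


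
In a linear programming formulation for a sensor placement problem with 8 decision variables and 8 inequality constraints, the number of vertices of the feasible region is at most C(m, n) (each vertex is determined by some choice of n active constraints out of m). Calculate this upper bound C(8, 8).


Each vertex corresponds to some choice of n active constraints out of m, so the number of vertices is at most C(m, n) = m! / (n!(m-n)!).
m = 8, n = 8
Numerator: 8 * 7 * 6 * 5 * 4 * 3 * 2 * 1
Denominator: 8! = 40320
C(8, 8) = 1


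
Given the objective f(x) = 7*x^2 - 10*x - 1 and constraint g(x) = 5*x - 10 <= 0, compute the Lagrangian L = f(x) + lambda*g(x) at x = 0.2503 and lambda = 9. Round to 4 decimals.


Step 1: Evaluate f(x).
f(0.2503) = 7*0.2503^2 - 10*0.2503 - 1 = -3.0644
Step 2: Evaluate g(x).
g(0.2503) = 5*0.2503 - 10 = -8.7485
Step 3: Compute Lagrangian.
L = -3.0644 + 9*-8.7485 = -81.8009


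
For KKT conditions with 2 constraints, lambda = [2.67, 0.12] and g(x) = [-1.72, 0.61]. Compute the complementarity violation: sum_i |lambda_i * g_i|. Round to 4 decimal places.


KKT complementary slackness check:
lambda_1 * g_1 = 2.67 * -1.72 = -4.5924
lambda_2 * g_2 = 0.12 * 0.61 = 0.0732
Total violation = 4.5924 + 0.0732 = 4.6656


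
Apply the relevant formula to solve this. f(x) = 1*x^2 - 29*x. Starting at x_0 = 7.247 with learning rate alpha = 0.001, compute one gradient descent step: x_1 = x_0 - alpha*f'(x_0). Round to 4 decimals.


We compute the gradient at x_0 and apply the update.
f'(x) = 2*x - 29
f'(7.247) = 2*7.247 - 29 = -14.506
x_1 = 7.247 - 0.001*-14.506 = 7.2615


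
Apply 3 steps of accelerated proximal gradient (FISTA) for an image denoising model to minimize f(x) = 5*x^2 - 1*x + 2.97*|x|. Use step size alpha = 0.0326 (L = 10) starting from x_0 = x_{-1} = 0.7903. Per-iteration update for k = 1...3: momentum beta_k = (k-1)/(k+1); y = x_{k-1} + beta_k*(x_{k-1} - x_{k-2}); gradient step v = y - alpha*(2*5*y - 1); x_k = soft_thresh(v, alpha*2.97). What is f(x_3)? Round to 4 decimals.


FISTA on f(x) = 5*x^2 - 1*x + 2.97*|x|
L = 10, alpha = 0.0326
Iteration 1: beta = 0.0, y = 0.7903 + 0.0*(0.7903 - 0.7903) = 0.7903
  grad(y) = 6.903, v = y - alpha*grad = 0.5653
  prox(v) = soft_thresh(0.5653, 0.0968) = 0.4684
Iteration 2: beta = 0.3333, y = 0.4684 + 0.3333*(0.4684 - 0.7903) = 0.3612
  grad(y) = 2.6115, v = y - alpha*grad = 0.276
  prox(v) = soft_thresh(0.276, 0.0968) = 0.1792
Iteration 3: beta = 0.5, y = 0.1792 + 0.5*(0.1792 - 0.4684) = 0.0346
  grad(y) = -0.6543, v = y - alpha*grad = 0.0559
  prox(v) = soft_thresh(0.0559, 0.0968) = 0.0
f(x_3) = 5*0.0^2 - 1*0.0 + 2.97*|0.0| = 0.0


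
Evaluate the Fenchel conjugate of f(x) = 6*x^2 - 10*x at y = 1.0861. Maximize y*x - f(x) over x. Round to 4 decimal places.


f*(y) = sup_x {y*x - a*x^2 - b*x} = sup_x {(y-b)*x - a*x^2}
FOC: (y - b) - 2a*x = 0 => x* = (y - b)/(2a)
x* = (1.0861 + 10)/(2*6) = 0.9238
f*(1.0861) = (y-b)^2/(4a) = (1.0861 + 10)^2/(4*6)
= 122.9016/24 = 5.1209


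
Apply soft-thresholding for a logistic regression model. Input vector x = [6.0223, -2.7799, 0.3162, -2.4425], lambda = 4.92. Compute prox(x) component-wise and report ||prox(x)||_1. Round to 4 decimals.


Soft-thresholding with lambda = 4.92:
prox(6.0223) = sign(6.0223)*max(|6.0223| - 4.92, 0) = 1.1023
prox(-2.7799) = sign(-2.7799)*max(|-2.7799| - 4.92, 0) = 0.0
prox(0.3162) = sign(0.3162)*max(|0.3162| - 4.92, 0) = 0.0
prox(-2.4425) = sign(-2.4425)*max(|-2.4425| - 4.92, 0) = 0.0
prox(x) = [1.1023, 0.0, 0.0, 0.0]
||prox(x)||_1 = 1.1023 + 0.0 + 0.0 + 0.0 = 1.1023


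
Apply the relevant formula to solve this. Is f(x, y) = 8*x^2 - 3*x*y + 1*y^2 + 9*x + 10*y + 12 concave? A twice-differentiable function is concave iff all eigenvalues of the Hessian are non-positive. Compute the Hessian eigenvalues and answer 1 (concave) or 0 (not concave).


The Hessian of f(x,y) = 8*x^2 - 3*x*y + 1*y^2 + 9*x + 10*y + 12 is:
H = [[16, -3], [-3, 2]]
Trace = 16 + 2 = 18
Determinant = 16*2 - (-3)^2 = 23
Discriminant = (18)^2 - 4*23 = 232.0
Eigenvalues: lambda_1 = 1.3842, lambda_2 = 16.6158
The function is not concave.

0


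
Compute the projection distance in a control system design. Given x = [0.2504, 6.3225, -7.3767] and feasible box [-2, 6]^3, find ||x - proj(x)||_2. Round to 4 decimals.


Project each component onto [-2, 6].
clip(0.2504) = 0.2504, clip(6.3225) = 6.0, clip(-7.3767) = -2.0
Projection = [0.2504, 6.0, -2.0]
Squared diffs: [0.0, 0.104, 28.9089]
Distance = sqrt(29.0129) = 5.3864


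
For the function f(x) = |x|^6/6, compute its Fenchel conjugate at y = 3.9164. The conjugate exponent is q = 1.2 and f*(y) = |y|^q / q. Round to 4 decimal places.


The conjugate exponent q satisfies 1/p + 1/q = 1.
p = 6, so q = 6/(6 - 1) = 1.2
|y|^q = 3.9164^1.2 = 5.1459
f*(3.9164) = 5.1459 / 1.2 = 4.2883


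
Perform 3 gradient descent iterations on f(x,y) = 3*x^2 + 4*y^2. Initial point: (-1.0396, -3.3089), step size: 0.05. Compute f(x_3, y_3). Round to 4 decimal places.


Gradient descent on f(x,y) = 3*x^2 + 4*y^2.
Starting point: (-1.0396, -3.3089), alpha = 0.05
Step 1: grad_x = 2*3*-1.0396 = -6.2376, grad_y = 2*4*-3.3089 = -26.4712
  x_1 = -1.0396 - 0.05*-6.2376 = -0.7277
  y_1 = -3.3089 - 0.05*-26.4712 = -1.9853
Step 2: grad_x = 2*3*-0.7277 = -4.3663, grad_y = 2*4*-1.9853 = -15.8827
  x_2 = -0.7277 - 0.05*-4.3663 = -0.5094
  y_2 = -1.9853 - 0.05*-15.8827 = -1.1912
Step 3: grad_x = 2*3*-0.5094 = -3.0564, grad_y = 2*4*-1.1912 = -9.5296
  x_3 = -0.5094 - 0.05*-3.0564 = -0.3566
  y_3 = -1.1912 - 0.05*-9.5296 = -0.7147
f(-0.3566, -0.7147) = 3*(-0.3566)^2 + 4*(-0.7147)^2 = 2.4248


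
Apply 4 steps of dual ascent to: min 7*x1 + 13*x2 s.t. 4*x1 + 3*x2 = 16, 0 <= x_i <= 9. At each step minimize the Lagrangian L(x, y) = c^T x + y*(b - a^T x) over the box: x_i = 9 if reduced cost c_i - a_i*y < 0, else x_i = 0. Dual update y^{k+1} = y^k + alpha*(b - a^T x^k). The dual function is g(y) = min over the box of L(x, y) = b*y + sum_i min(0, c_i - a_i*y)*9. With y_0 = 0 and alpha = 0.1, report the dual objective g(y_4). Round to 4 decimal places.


Dual ascent for LP: min 7*x1 + 13*x2, 4*x1 + 3*x2 = 16, 0 <= x_i <= 9
Step 1: y^k = 0.0, reduced costs: (7.0, 13.0)
  x^k = (0.0, 0.0), subgradient = b - a^T x = 16.0
  y^{k+1} = 0.0 + 0.1*16.0 = 1.6
Step 2: y^k = 1.6, reduced costs: (0.6, 8.2)
  x^k = (0.0, 0.0), subgradient = b - a^T x = 16.0
  y^{k+1} = 1.6 + 0.1*16.0 = 3.2
Step 3: y^k = 3.2, reduced costs: (-5.8, 3.4)
  x^k = (9.0, 0.0), subgradient = b - a^T x = -20.0
  y^{k+1} = 3.2 + 0.1*-20.0 = 1.2
Step 4: y^k = 1.2, reduced costs: (2.2, 9.4)
  x^k = (0.0, 0.0), subgradient = b - a^T x = 16.0
  y^{k+1} = 1.2 + 0.1*16.0 = 2.8
Dual objective at y_4 = 2.8: reduced costs (-4.2, 4.6), box minimizer x = (9.0, 0.0)
g(y_4) = b*y + (c1 - a1*y)*x1 + (c2 - a2*y)*x2 = 16*2.8 + (-4.2)*9.0 + 4.6*0.0 = 44.8 - 37.8 + 0.0 = 7.0


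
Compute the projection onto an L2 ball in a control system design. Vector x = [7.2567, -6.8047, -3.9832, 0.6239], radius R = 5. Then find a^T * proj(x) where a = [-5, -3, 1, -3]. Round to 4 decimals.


Step 1: Compute ||x|| (intermediates to 6 decimals).
||x|| = sqrt(7.2567^2 + (-6.8047)^2 + (-3.9832)^2 + 0.6239^2) = 10.734001
Step 2: Project.
Since ||x|| > R, scale = R/||x|| = 5/10.734001 = 0.46581, proj(x) = scale * x
proj(x) = [3.380243, -3.169697, -1.855414, 0.290619]
Step 3: Dot product.
a^T * proj(x) = -5*3.380243 - 3*(-3.169697) + 1*(-1.855414) - 3*0.290619 = -10.1194


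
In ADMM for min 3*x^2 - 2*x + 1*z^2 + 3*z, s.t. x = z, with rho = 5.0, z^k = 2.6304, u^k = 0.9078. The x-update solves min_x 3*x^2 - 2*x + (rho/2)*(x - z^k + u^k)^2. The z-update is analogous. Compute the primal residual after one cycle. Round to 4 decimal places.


ADMM iteration with rho = 5.0, z^k = 2.6304, u^k = 0.9078
Step 1: x-update.
Minimize 3*x^2 - 2*x + (5.0/2)*(x - 2.6304 + 0.9078)^2
FOC: (2*3 + 5.0)*x = 2 + 5.0*(2.6304 - 0.9078)
x^{k+1} = 0.9648
Step 2: z-update.
Minimize 1*z^2 + 3*z + (5.0/2)*(0.9648 - z + 0.9078)^2
FOC: (2*1 + 5.0)*z = -3 + 5.0*(0.9648 + 0.9078)
z^{k+1} = 0.909
Step 3: u-update.
u^{k+1} = 0.9078 + 0.9648 - 0.909 = 0.9636
Step 4: Primal residual = |0.9648 - 0.909| = 0.0558


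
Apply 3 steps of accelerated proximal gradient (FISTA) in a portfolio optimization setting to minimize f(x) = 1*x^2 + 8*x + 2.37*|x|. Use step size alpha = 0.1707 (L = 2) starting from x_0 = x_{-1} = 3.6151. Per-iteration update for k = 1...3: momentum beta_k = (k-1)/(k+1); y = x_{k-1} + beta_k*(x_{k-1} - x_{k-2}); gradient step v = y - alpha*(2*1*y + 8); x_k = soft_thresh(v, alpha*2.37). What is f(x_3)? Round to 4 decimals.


FISTA on f(x) = 1*x^2 + 8*x + 2.37*|x|
L = 2, alpha = 0.1707
Iteration 1: beta = 0.0, y = 3.6151 + 0.0*(3.6151 - 3.6151) = 3.6151
  grad(y) = 15.2302, v = y - alpha*grad = 1.0153
  prox(v) = soft_thresh(1.0153, 0.4046) = 0.6107
Iteration 2: beta = 0.3333, y = 0.6107 + 0.3333*(0.6107 - 3.6151) = -0.3907
  grad(y) = 7.2186, v = y - alpha*grad = -1.6229
  prox(v) = soft_thresh(-1.6229, 0.4046) = -1.2184
Iteration 3: beta = 0.5, y = -1.2184 + 0.5*(-1.2184 - 0.6107) = -2.1329
  grad(y) = 3.7342, v = y - alpha*grad = -2.7703
  prox(v) = soft_thresh(-2.7703, 0.4046) = -2.3658
f(x_3) = 1*(-2.3658)^2 + 8*(-2.3658) + 2.37*|-2.3658| = -7.7224


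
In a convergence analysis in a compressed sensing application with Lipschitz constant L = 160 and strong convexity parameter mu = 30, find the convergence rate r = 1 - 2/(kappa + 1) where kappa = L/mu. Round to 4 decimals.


Step 1: Compute the condition number.
kappa = L/mu = 160/30 = 5.3333
Step 2: Compute the convergence rate.
r = 1 - 2/(kappa + 1) = 1 - 2*mu/(L + mu) = (L - mu)/(L + mu) = 130/190 = 0.6842


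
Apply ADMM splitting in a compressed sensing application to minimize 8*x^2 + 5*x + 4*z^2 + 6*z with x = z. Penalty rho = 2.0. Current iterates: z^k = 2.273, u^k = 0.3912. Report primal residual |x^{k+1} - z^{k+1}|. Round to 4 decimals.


ADMM iteration with rho = 2.0, z^k = 2.273, u^k = 0.3912
Step 1: x-update.
Minimize 8*x^2 + 5*x + (2.0/2)*(x - 2.273 + 0.3912)^2
FOC: (2*8 + 2.0)*x = -5 + 2.0*(2.273 - 0.3912)
x^{k+1} = -0.0687
Step 2: z-update.
Minimize 4*z^2 + 6*z + (2.0/2)*(-0.0687 - z + 0.3912)^2
FOC: (2*4 + 2.0)*z = -6 + 2.0*(-0.0687 + 0.3912)
z^{k+1} = -0.5355
Step 3: u-update.
u^{k+1} = 0.3912 - 0.0687 + 0.5355 = 0.858
Step 4: Primal residual = |-0.0687 + 0.5355| = 0.4668


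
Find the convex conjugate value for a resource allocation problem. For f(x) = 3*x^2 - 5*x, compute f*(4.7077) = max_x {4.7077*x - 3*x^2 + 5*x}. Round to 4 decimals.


f*(y) = sup_x {y*x - a*x^2 - b*x} = sup_x {(y-b)*x - a*x^2}
FOC: (y - b) - 2a*x = 0 => x* = (y - b)/(2a)
x* = (4.7077 + 5)/(2*3) = 1.618
f*(4.7077) = (y-b)^2/(4a) = (4.7077 + 5)^2/(4*3)
= 94.2394/12 = 7.8533


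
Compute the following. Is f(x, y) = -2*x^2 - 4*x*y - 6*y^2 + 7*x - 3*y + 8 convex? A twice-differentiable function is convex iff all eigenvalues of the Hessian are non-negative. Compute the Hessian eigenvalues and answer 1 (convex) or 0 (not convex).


The Hessian of f(x,y) = -2*x^2 - 4*x*y - 6*y^2 + 7*x - 3*y + 8 is:
H = [[-4, -4], [-4, -12]]
Trace = -4 - 12 = -16
Determinant = -4*-12 - (-4)^2 = 32
Discriminant = (-16)^2 - 4*32 = 128.0
Eigenvalues: lambda_1 = -13.6569, lambda_2 = -2.3431
The function is not convex.

0


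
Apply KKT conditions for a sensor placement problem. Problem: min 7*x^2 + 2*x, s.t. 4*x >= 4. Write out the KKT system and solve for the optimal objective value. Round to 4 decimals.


Step 1: Try lambda = 0 (constraint inactive).
x_unc = -2/(2*7) = -0.1429
Check: 4*-0.1429 = -0.5716 < 4 -- violated!
Step 2: Constraint must be active: 4*x = 4
x* = 4/4 = 1.0
lambda = (2*7*1.0 + 2)/4 = 4.0
Step 3: Compute optimal value.
f(x*) = 7*1.0^2 + 2*1.0 = 9.0


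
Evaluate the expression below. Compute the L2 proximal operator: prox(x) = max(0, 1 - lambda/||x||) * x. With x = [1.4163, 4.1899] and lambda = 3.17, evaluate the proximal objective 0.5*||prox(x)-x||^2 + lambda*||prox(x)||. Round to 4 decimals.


Step 1: Compute ||x||.
||x|| = 4.4228
Step 2: Compute scaling factor.
scale = max(0, 1 - 3.17/4.4228) = 0.2833
Step 3: prox(x) = [0.4012, 1.1868]
||prox(x)|| = 1.2528
Step 4: Proximal objective.
0.5*||prox-x||^2 = 5.0245
lambda*||prox|| = 3.9714
Total = 8.9958


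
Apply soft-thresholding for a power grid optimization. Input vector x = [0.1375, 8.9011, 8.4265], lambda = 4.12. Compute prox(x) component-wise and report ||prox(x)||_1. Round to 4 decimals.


Soft-thresholding with lambda = 4.12:
prox(0.1375) = sign(0.1375)*max(|0.1375| - 4.12, 0) = 0.0
prox(8.9011) = sign(8.9011)*max(|8.9011| - 4.12, 0) = 4.7811
prox(8.4265) = sign(8.4265)*max(|8.4265| - 4.12, 0) = 4.3065
prox(x) = [0.0, 4.7811, 4.3065]
||prox(x)||_1 = 0.0 + 4.7811 + 4.3065 = 9.0876


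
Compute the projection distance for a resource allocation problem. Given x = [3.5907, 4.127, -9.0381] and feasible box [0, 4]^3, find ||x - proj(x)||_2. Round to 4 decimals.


Project each component onto [0, 4].
clip(3.5907) = 3.5907, clip(4.127) = 4.0, clip(-9.0381) = 0.0
Projection = [3.5907, 4.0, 0.0]
Squared diffs: [0.0, 0.0161, 81.6873]
Distance = sqrt(81.7034) = 9.039


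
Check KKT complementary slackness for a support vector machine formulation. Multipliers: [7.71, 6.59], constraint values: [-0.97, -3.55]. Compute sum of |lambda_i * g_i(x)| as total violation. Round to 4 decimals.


KKT complementary slackness check:
lambda_1 * g_1 = 7.71 * -0.97 = -7.4787
lambda_2 * g_2 = 6.59 * -3.55 = -23.3945
Total violation = 7.4787 + 23.3945 = 30.8732


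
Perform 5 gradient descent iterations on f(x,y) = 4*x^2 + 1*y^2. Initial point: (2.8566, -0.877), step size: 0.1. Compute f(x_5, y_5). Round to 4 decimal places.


Gradient descent on f(x,y) = 4*x^2 + 1*y^2.
Starting point: (2.8566, -0.877), alpha = 0.1
Step 1: grad_x = 2*4*2.8566 = 22.8528, grad_y = 2*1*-0.877 = -1.754
  x_1 = 2.8566 - 0.1*22.8528 = 0.5713
  y_1 = -0.877 - 0.1*-1.754 = -0.7016
Step 2: grad_x = 2*4*0.5713 = 4.5706, grad_y = 2*1*-0.7016 = -1.4032
  x_2 = 0.5713 - 0.1*4.5706 = 0.1143
  y_2 = -0.7016 - 0.1*-1.4032 = -0.5613
Step 3: grad_x = 2*4*0.1143 = 0.9141, grad_y = 2*1*-0.5613 = -1.1226
  x_3 = 0.1143 - 0.1*0.9141 = 0.0229
  y_3 = -0.5613 - 0.1*-1.1226 = -0.449
Step 4: grad_x = 2*4*0.0229 = 0.1828, grad_y = 2*1*-0.449 = -0.898
  x_4 = 0.0229 - 0.1*0.1828 = 0.0046
  y_4 = -0.449 - 0.1*-0.898 = -0.3592
Step 5: grad_x = 2*4*0.0046 = 0.0366, grad_y = 2*1*-0.3592 = -0.7184
  x_5 = 0.0046 - 0.1*0.0366 = 0.0009
  y_5 = -0.3592 - 0.1*-0.7184 = -0.2874
f(0.0009, -0.2874) = 4*0.0009^2 + 1*(-0.2874)^2 = 0.0826


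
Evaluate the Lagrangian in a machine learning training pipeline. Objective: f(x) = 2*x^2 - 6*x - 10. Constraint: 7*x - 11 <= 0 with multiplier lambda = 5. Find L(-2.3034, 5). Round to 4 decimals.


Step 1: Evaluate f(x).
f(-2.3034) = 2*(-2.3034)^2 - 6*(-2.3034) - 10 = 14.4317
Step 2: Evaluate g(x).
g(-2.3034) = 7*-2.3034 - 11 = -27.1238
Step 3: Compute Lagrangian.
L = 14.4317 + 5*-27.1238 = -121.1873


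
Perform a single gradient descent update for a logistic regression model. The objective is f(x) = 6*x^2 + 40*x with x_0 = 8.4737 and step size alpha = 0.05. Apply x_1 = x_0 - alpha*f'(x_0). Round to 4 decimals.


We compute the gradient at x_0 and apply the update.
f'(x) = 12*x + 40
f'(8.4737) = 12*8.4737 + 40 = 141.6844
x_1 = 8.4737 - 0.05*141.6844 = 1.3895


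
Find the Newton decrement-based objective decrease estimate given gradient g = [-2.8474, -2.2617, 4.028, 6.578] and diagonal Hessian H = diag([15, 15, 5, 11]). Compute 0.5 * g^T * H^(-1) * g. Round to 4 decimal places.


Step 1: H is diagonal, so H^(-1) * g = [-0.1898, -0.1508, 0.8056, 0.598].
Step 2: g^T H^(-1) g = sum_i g_i^2 / H_ii
  = (-2.8474)^2/15 + (-2.2617)^2/15 + (4.028)^2/5 + (6.578)^2/11
  = 0.5405 + 0.341 + 3.245 + 3.9336 = 8.0601
Step 3: Objective decrease = 0.5 * g^T H^(-1) g = 4.0301


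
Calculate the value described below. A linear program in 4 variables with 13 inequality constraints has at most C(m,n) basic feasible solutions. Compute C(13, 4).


Each vertex corresponds to some choice of n active constraints out of m, so the number of vertices is at most C(m, n) = m! / (n!(m-n)!).
m = 13, n = 4
Numerator: 13 * 12 * 11 * 10
Denominator: 4! = 24
C(13, 4) = 715


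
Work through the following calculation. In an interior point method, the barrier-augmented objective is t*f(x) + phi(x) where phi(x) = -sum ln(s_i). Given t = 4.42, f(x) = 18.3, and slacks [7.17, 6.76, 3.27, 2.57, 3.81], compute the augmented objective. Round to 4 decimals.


Step 1: Compute log-barrier.
ln values: [1.9699, 1.911, 1.1848, 0.9439, 1.3376]
phi = -(1.9699 + 1.911 + 1.1848 + 0.9439 + 1.3376) = -7.3473
Step 2: Compute augmented objective.
t*f(x) = 4.42*18.3 = 80.886
Total = 80.886 - 7.3473 = 73.5387


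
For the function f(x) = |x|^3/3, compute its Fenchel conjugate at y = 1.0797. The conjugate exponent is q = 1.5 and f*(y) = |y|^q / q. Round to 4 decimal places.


The conjugate exponent q satisfies 1/p + 1/q = 1.
p = 3, so q = 3/(3 - 1) = 1.5
|y|^q = 1.0797^1.5 = 1.1219
f*(1.0797) = 1.1219 / 1.5 = 0.7479


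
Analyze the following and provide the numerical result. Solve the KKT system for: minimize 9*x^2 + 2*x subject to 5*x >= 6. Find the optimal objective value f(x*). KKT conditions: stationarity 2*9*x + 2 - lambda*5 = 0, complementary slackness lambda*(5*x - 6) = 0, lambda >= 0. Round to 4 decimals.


Step 1: Try lambda = 0 (constraint inactive).
x_unc = -2/(2*9) = -0.1111
Check: 5*-0.1111 = -0.5555 < 6 -- violated!
Step 2: Constraint must be active: 5*x = 6
x* = 6/5 = 1.2
lambda = (2*9*1.2 + 2)/5 = 4.72
Step 3: Compute optimal value.
f(x*) = 9*1.2^2 + 2*1.2 = 15.36


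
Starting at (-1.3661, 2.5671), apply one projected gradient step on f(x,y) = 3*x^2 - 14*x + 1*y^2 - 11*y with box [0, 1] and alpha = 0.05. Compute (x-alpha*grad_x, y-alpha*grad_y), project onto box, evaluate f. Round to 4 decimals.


Step 1: Compute gradient at (-1.3661, 2.5671).
grad_x = 2*3*-1.3661 - 14 = -22.1966
grad_y = 2*1*2.5671 - 11 = -5.8658
Step 2: Gradient step.
x_raw = -1.3661 - 0.05*-22.1966 = -0.2563
y_raw = 2.5671 - 0.05*-5.8658 = 2.8604
Step 3: Project onto [0, 1].
x_proj = clip(-0.2563) = 0.0
y_proj = clip(2.8604) = 1.0
Step 4: Evaluate f.
f(0.0, 1.0) = -10.0


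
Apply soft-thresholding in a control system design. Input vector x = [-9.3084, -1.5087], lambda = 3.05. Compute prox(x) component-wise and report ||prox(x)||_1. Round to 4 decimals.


Soft-thresholding with lambda = 3.05:
prox(-9.3084) = sign(-9.3084)*max(|-9.3084| - 3.05, 0) = -6.2584
prox(-1.5087) = sign(-1.5087)*max(|-1.5087| - 3.05, 0) = 0.0
prox(x) = [-6.2584, 0.0]
||prox(x)||_1 = 6.2584 + 0.0 = 6.2584


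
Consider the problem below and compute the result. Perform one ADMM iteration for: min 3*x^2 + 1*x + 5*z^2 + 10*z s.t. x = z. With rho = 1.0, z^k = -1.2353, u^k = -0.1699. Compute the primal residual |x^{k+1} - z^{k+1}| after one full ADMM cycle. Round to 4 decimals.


ADMM iteration with rho = 1.0, z^k = -1.2353, u^k = -0.1699
Step 1: x-update.
Minimize 3*x^2 + 1*x + (1.0/2)*(x + 1.2353 - 0.1699)^2
FOC: (2*3 + 1.0)*x = -1 + 1.0*(-1.2353 + 0.1699)
x^{k+1} = -0.2951
Step 2: z-update.
Minimize 5*z^2 + 10*z + (1.0/2)*(-0.2951 - z - 0.1699)^2
FOC: (2*5 + 1.0)*z = -10 + 1.0*(-0.2951 - 0.1699)
z^{k+1} = -0.9514
Step 3: u-update.
u^{k+1} = -0.1699 - 0.2951 + 0.9514 = 0.4864
Step 4: Primal residual = |-0.2951 + 0.9514| = 0.6563


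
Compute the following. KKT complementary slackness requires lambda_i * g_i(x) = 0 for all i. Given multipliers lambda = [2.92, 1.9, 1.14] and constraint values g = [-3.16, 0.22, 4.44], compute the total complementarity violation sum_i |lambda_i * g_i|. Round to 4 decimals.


KKT complementary slackness check:
lambda_1 * g_1 = 2.92 * -3.16 = -9.2272
lambda_2 * g_2 = 1.9 * 0.22 = 0.418
lambda_3 * g_3 = 1.14 * 4.44 = 5.0616
Total violation = 9.2272 + 0.418 + 5.0616 = 14.7068


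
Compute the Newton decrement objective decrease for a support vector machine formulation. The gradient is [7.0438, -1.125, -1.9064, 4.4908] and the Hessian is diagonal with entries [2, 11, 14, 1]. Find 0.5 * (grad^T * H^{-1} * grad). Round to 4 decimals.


Step 1: H is diagonal, so H^(-1) * g = [3.5219, -0.1023, -0.1362, 4.4908].
Step 2: g^T H^(-1) g = sum_i g_i^2 / H_ii
  = (7.0438)^2/2 + (-1.125)^2/11 + (-1.9064)^2/14 + (4.4908)^2/1
  = 24.8076 + 0.1151 + 0.2596 + 20.1673 = 45.3495
Step 3: Objective decrease = 0.5 * g^T H^(-1) g = 22.6747


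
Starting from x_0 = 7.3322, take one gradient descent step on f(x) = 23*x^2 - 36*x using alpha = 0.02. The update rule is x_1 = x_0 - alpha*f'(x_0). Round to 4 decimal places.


We compute the gradient at x_0 and apply the update.
f'(x) = 46*x - 36
f'(7.3322) = 46*7.3322 - 36 = 301.2812
x_1 = 7.3322 - 0.02*301.2812 = 1.3066


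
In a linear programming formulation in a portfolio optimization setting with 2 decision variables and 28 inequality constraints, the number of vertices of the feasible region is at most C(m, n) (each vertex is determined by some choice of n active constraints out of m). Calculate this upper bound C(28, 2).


Each vertex corresponds to some choice of n active constraints out of m, so the number of vertices is at most C(m, n) = m! / (n!(m-n)!).
m = 28, n = 2
Numerator: 28 * 27
Denominator: 2! = 2
C(28, 2) = 378


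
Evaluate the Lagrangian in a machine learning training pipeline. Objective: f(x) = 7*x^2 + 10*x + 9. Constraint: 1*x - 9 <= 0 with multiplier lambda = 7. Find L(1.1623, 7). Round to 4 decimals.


Step 1: Evaluate f(x).
f(1.1623) = 7*1.1623^2 + 10*1.1623 + 9 = 30.0796
Step 2: Evaluate g(x).
g(1.1623) = 1*1.1623 - 9 = -7.8377
Step 3: Compute Lagrangian.
L = 30.0796 + 7*-7.8377 = -24.7843


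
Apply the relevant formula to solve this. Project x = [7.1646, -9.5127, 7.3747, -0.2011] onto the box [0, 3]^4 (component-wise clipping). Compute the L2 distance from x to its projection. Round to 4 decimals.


Project each component onto [0, 3].
clip(7.1646) = 3.0, clip(-9.5127) = 0.0, clip(7.3747) = 3.0, clip(-0.2011) = 0.0
Projection = [3.0, 0.0, 3.0, 0.0]
Squared diffs: [17.3439, 90.4915, 19.138, 0.0404]
Distance = sqrt(127.0138) = 11.27


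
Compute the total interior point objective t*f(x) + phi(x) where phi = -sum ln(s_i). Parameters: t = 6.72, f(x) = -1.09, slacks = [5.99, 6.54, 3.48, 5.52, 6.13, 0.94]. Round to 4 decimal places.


Step 1: Compute log-barrier.
ln values: [1.7901, 1.8779, 1.247, 1.7084, 1.8132, -0.0619]
phi = -(1.7901 + 1.8779 + 1.247 + 1.7084 + 1.8132 - 0.0619) = -8.3748
Step 2: Compute augmented objective.
t*f(x) = 6.72*-1.09 = -7.3248
Total = -7.3248 - 8.3748 = -15.6996


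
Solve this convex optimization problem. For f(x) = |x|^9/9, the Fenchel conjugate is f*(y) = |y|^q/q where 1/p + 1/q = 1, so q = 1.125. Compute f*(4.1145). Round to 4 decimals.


The conjugate exponent q satisfies 1/p + 1/q = 1.
p = 9, so q = 9/(9 - 1) = 1.125
|y|^q = 4.1145^1.125 = 4.9103
f*(4.1145) = 4.9103 / 1.125 = 4.3647


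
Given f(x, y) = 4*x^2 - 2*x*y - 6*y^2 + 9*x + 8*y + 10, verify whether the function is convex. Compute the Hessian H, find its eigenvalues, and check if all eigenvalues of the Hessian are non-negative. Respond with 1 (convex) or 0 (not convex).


The Hessian of f(x,y) = 4*x^2 - 2*x*y - 6*y^2 + 9*x + 8*y + 10 is:
H = [[8, -2], [-2, -12]]
Trace = 8 - 12 = -4
Determinant = 8*-12 - (-2)^2 = -100
Discriminant = (-4)^2 - 4*-100 = 416.0
Eigenvalues: lambda_1 = -12.198, lambda_2 = 8.198
The function is not convex.

0


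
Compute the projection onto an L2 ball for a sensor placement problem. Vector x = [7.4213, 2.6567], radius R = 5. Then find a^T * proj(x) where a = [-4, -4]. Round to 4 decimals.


Step 1: Compute ||x|| (intermediates to 6 decimals).
||x|| = sqrt(7.4213^2 + 2.6567^2) = 7.882496
Step 2: Project.
Since ||x|| > R, scale = R/||x|| = 5/7.882496 = 0.634317, proj(x) = scale * x
proj(x) = [4.707457, 1.68519]
Step 3: Dot product.
a^T * proj(x) = -4*4.707457 - 4*1.68519 = -25.5706


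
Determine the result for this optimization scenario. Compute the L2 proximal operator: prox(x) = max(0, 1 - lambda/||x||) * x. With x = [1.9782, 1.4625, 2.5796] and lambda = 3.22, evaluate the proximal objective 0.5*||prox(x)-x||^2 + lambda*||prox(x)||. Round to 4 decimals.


Step 1: Compute ||x||.
||x|| = 3.5646
Step 2: Compute scaling factor.
scale = max(0, 1 - 3.22/3.5646) = 0.0967
Step 3: prox(x) = [0.1912, 0.1414, 0.2494]
||prox(x)|| = 0.3446
Step 4: Proximal objective.
0.5*||prox-x||^2 = 5.1842
lambda*||prox|| = 1.1096
Total = 6.2939


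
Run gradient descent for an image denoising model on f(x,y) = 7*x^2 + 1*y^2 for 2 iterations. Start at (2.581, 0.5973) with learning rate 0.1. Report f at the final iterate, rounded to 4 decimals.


Gradient descent on f(x,y) = 7*x^2 + 1*y^2.
Starting point: (2.581, 0.5973), alpha = 0.1
Step 1: grad_x = 2*7*2.581 = 36.134, grad_y = 2*1*0.5973 = 1.1946
  x_1 = 2.581 - 0.1*36.134 = -1.0324
  y_1 = 0.5973 - 0.1*1.1946 = 0.4778
Step 2: grad_x = 2*7*-1.0324 = -14.4536, grad_y = 2*1*0.4778 = 0.9557
  x_2 = -1.0324 - 0.1*-14.4536 = 0.413
  y_2 = 0.4778 - 0.1*0.9557 = 0.3823
f(0.413, 0.3823) = 7*0.413^2 + 1*0.3823^2 = 1.3399


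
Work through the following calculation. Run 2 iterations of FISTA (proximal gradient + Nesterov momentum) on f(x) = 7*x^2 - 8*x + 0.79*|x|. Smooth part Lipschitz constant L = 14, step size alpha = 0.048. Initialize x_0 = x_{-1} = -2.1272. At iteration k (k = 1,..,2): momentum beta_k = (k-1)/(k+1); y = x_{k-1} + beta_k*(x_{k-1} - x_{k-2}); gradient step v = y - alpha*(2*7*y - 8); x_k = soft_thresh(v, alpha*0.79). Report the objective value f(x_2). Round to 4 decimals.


FISTA on f(x) = 7*x^2 - 8*x + 0.79*|x|
L = 14, alpha = 0.048
Iteration 1: beta = 0.0, y = -2.1272 + 0.0*(-2.1272 + 2.1272) = -2.1272
  grad(y) = -37.7808, v = y - alpha*grad = -0.3137
  prox(v) = soft_thresh(-0.3137, 0.0379) = -0.2758
Iteration 2: beta = 0.3333, y = -0.2758 + 0.3333*(-0.2758 + 2.1272) = 0.3413
  grad(y) = -3.2214, v = y - alpha*grad = 0.496
  prox(v) = soft_thresh(0.496, 0.0379) = 0.458
f(x_2) = 7*0.458^2 - 8*0.458 + 0.79*|0.458| = -1.8339


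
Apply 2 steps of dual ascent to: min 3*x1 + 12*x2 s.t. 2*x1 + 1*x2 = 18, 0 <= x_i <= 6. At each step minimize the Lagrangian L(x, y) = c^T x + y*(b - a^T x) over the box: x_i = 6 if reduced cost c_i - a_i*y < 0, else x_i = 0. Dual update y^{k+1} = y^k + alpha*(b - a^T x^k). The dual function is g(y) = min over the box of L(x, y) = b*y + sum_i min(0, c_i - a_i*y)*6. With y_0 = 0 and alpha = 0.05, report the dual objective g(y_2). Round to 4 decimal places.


Dual ascent for LP: min 3*x1 + 12*x2, 2*x1 + 1*x2 = 18, 0 <= x_i <= 6
Step 1: y^k = 0.0, reduced costs: (3.0, 12.0)
  x^k = (0.0, 0.0), subgradient = b - a^T x = 18.0
  y^{k+1} = 0.0 + 0.05*18.0 = 0.9
Step 2: y^k = 0.9, reduced costs: (1.2, 11.1)
  x^k = (0.0, 0.0), subgradient = b - a^T x = 18.0
  y^{k+1} = 0.9 + 0.05*18.0 = 1.8
Dual objective at y_2 = 1.8: reduced costs (-0.6, 10.2), box minimizer x = (6.0, 0.0)
g(y_2) = b*y + (c1 - a1*y)*x1 + (c2 - a2*y)*x2 = 18*1.8 + (-0.6)*6.0 + 10.2*0.0 = 32.4 - 3.6 + 0.0 = 28.8


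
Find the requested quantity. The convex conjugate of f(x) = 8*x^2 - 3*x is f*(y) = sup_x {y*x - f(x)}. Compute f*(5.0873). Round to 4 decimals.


f*(y) = sup_x {y*x - a*x^2 - b*x} = sup_x {(y-b)*x - a*x^2}
FOC: (y - b) - 2a*x = 0 => x* = (y - b)/(2a)
x* = (5.0873 + 3)/(2*8) = 0.5055
f*(5.0873) = (y-b)^2/(4a) = (5.0873 + 3)^2/(4*8)
= 65.4044/32 = 2.0439


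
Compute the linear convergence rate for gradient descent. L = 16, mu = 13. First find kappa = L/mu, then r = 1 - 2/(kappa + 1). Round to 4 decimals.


Step 1: Compute the condition number.
kappa = L/mu = 16/13 = 1.2308
Step 2: Compute the convergence rate.
r = 1 - 2/(kappa + 1) = 1 - 2*mu/(L + mu) = (L - mu)/(L + mu) = 3/29 = 0.1034


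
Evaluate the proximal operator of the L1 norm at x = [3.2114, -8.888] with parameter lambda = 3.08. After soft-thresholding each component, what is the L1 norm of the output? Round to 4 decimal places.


Soft-thresholding with lambda = 3.08:
prox(3.2114) = sign(3.2114)*max(|3.2114| - 3.08, 0) = 0.1314
prox(-8.888) = sign(-8.888)*max(|-8.888| - 3.08, 0) = -5.808
prox(x) = [0.1314, -5.808]
||prox(x)||_1 = 0.1314 + 5.808 = 5.9394


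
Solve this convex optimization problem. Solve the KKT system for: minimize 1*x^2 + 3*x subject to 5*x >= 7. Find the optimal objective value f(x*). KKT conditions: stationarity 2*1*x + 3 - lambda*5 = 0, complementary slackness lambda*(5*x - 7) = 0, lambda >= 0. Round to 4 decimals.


Step 1: Try lambda = 0 (constraint inactive).
x_unc = -3/(2*1) = -1.5
Check: 5*-1.5 = -7.5 < 7 -- violated!
Step 2: Constraint must be active: 5*x = 7
x* = 7/5 = 1.4
lambda = (2*1*1.4 + 3)/5 = 1.16
Step 3: Compute optimal value.
f(x*) = 1*1.4^2 + 3*1.4 = 6.16


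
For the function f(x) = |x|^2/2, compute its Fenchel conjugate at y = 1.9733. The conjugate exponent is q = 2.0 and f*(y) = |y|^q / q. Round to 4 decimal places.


The conjugate exponent q satisfies 1/p + 1/q = 1.
p = 2, so q = 2/(2 - 1) = 2.0
|y|^q = 1.9733^2.0 = 3.8939
f*(1.9733) = 3.8939 / 2.0 = 1.947


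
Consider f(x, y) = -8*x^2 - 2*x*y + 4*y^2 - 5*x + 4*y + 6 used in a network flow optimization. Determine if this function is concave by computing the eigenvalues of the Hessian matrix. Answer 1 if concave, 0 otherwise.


The Hessian of f(x,y) = -8*x^2 - 2*x*y + 4*y^2 - 5*x + 4*y + 6 is:
H = [[-16, -2], [-2, 8]]
Trace = -16 + 8 = -8
Determinant = -16*8 - (-2)^2 = -132
Discriminant = (-8)^2 - 4*-132 = 592.0
Eigenvalues: lambda_1 = -16.1655, lambda_2 = 8.1655
The function is not concave.

0


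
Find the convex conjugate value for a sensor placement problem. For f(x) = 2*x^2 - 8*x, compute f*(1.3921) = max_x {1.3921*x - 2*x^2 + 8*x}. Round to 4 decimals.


f*(y) = sup_x {y*x - a*x^2 - b*x} = sup_x {(y-b)*x - a*x^2}
FOC: (y - b) - 2a*x = 0 => x* = (y - b)/(2a)
x* = (1.3921 + 8)/(2*2) = 2.348
f*(1.3921) = (y-b)^2/(4a) = (1.3921 + 8)^2/(4*2)
= 88.2115/8 = 11.0264


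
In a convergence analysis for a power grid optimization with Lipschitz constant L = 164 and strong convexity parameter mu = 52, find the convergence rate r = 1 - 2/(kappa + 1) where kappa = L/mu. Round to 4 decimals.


Step 1: Compute the condition number.
kappa = L/mu = 164/52 = 3.1538
Step 2: Compute the convergence rate.
r = 1 - 2/(kappa + 1) = 1 - 2*mu/(L + mu) = (L - mu)/(L + mu) = 112/216 = 0.5185


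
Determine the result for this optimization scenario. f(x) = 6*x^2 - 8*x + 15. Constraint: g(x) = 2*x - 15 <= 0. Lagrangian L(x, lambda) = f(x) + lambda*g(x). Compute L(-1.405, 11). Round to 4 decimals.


Step 1: Evaluate f(x).
f(-1.405) = 6*(-1.405)^2 - 8*(-1.405) + 15 = 38.0842
Step 2: Evaluate g(x).
g(-1.405) = 2*-1.405 - 15 = -17.81
Step 3: Compute Lagrangian.
L = 38.0842 + 11*-17.81 = -157.8259


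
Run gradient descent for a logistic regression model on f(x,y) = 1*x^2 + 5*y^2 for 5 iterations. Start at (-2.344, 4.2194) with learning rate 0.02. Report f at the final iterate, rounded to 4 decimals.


Gradient descent on f(x,y) = 1*x^2 + 5*y^2.
Starting point: (-2.344, 4.2194), alpha = 0.02
Step 1: grad_x = 2*1*-2.344 = -4.688, grad_y = 2*5*4.2194 = 42.194
  x_1 = -2.344 - 0.02*-4.688 = -2.2502
  y_1 = 4.2194 - 0.02*42.194 = 3.3755
Step 2: grad_x = 2*1*-2.2502 = -4.5005, grad_y = 2*5*3.3755 = 33.7552
  x_2 = -2.2502 - 0.02*-4.5005 = -2.1602
  y_2 = 3.3755 - 0.02*33.7552 = 2.7004
Step 3: grad_x = 2*1*-2.1602 = -4.3205, grad_y = 2*5*2.7004 = 27.0042
  x_3 = -2.1602 - 0.02*-4.3205 = -2.0738
  y_3 = 2.7004 - 0.02*27.0042 = 2.1603
Step 4: grad_x = 2*1*-2.0738 = -4.1476, grad_y = 2*5*2.1603 = 21.6033
  x_4 = -2.0738 - 0.02*-4.1476 = -1.9909
  y_4 = 2.1603 - 0.02*21.6033 = 1.7283
Step 5: grad_x = 2*1*-1.9909 = -3.9817, grad_y = 2*5*1.7283 = 17.2827
  x_5 = -1.9909 - 0.02*-3.9817 = -1.9112
  y_5 = 1.7283 - 0.02*17.2827 = 1.3826
f(-1.9112, 1.3826) = 1*(-1.9112)^2 + 5*1.3826^2 = 13.2109


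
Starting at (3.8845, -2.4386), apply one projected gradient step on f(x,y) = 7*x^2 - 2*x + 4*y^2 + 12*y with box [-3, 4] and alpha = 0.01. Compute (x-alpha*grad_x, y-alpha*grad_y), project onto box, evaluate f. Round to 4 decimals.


Step 1: Compute gradient at (3.8845, -2.4386).
grad_x = 2*7*3.8845 - 2 = 52.383
grad_y = 2*4*-2.4386 + 12 = -7.5088
Step 2: Gradient step.
x_raw = 3.8845 - 0.01*52.383 = 3.3607
y_raw = -2.4386 - 0.01*-7.5088 = -2.3635
Step 3: Project onto [-3, 4].
x_proj = clip(3.3607) = 3.3607
y_proj = clip(-2.3635) = -2.3635
Step 4: Evaluate f.
f(3.3607, -2.3635) = 66.32


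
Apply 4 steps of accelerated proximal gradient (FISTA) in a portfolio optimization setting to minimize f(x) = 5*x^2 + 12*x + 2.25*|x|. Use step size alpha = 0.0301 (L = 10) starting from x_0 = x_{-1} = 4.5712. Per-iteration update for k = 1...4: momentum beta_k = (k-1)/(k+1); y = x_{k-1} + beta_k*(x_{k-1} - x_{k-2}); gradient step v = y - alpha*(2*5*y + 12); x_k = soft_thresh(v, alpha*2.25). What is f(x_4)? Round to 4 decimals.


FISTA on f(x) = 5*x^2 + 12*x + 2.25*|x|
L = 10, alpha = 0.0301
Iteration 1: beta = 0.0, y = 4.5712 + 0.0*(4.5712 - 4.5712) = 4.5712
  grad(y) = 57.712, v = y - alpha*grad = 2.8341
  prox(v) = soft_thresh(2.8341, 0.0677) = 2.7663
Iteration 2: beta = 0.3333, y = 2.7663 + 0.3333*(2.7663 - 4.5712) = 2.1647
  grad(y) = 33.6473, v = y - alpha*grad = 1.1519
  prox(v) = soft_thresh(1.1519, 0.0677) = 1.0842
Iteration 3: beta = 0.5, y = 1.0842 + 0.5*(1.0842 - 2.7663) = 0.2432
  grad(y) = 14.4315, v = y - alpha*grad = -0.1912
  prox(v) = soft_thresh(-0.1912, 0.0677) = -0.1235
Iteration 4: beta = 0.6, y = -0.1235 + 0.6*(-0.1235 - 1.0842) = -0.8481
  grad(y) = 3.5185, v = y - alpha*grad = -0.9541
  prox(v) = soft_thresh(-0.9541, 0.0677) = -0.8863
f(x_4) = 5*(-0.8863)^2 + 12*(-0.8863) + 2.25*|-0.8863| = -4.7138


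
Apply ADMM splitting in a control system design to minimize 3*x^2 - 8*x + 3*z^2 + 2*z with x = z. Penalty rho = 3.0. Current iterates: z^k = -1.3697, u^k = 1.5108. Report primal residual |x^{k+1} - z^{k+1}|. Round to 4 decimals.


ADMM iteration with rho = 3.0, z^k = -1.3697, u^k = 1.5108
Step 1: x-update.
Minimize 3*x^2 - 8*x + (3.0/2)*(x + 1.3697 + 1.5108)^2
FOC: (2*3 + 3.0)*x = 8 + 3.0*(-1.3697 - 1.5108)
x^{k+1} = -0.0713
Step 2: z-update.
Minimize 3*z^2 + 2*z + (3.0/2)*(-0.0713 - z + 1.5108)^2
FOC: (2*3 + 3.0)*z = -2 + 3.0*(-0.0713 + 1.5108)
z^{k+1} = 0.2576
Step 3: u-update.
u^{k+1} = 1.5108 - 0.0713 - 0.2576 = 1.1819
Step 4: Primal residual = |-0.0713 - 0.2576| = 0.3289
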